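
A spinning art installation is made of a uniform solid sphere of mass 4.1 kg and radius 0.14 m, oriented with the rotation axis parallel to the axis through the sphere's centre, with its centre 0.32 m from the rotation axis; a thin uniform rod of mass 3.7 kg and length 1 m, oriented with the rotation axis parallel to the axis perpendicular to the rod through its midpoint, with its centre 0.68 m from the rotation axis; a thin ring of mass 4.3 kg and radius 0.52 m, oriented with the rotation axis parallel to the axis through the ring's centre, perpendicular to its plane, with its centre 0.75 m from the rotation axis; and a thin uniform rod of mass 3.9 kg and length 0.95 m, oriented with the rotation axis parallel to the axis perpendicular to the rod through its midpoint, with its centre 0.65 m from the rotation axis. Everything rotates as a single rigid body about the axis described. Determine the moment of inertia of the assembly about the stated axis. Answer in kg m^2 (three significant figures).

Solid sphere: I_cm = (2/5)MR² = (2/5)(4.1)(0.14)² = 0.032144 kg m^2; centre at d = 0.32 m, so the parallel axis theorem gives I = 0.032144 + (4.1)(0.32)² = 0.45198 kg m^2.
Thin rod: I_cm = (1/12)ML² = (1/12)(3.7)(1)² = 0.30833 kg m^2; centre at d = 0.68 m, so the parallel axis theorem gives I = 0.30833 + (3.7)(0.68)² = 2.0192 kg m^2.
Thin ring: I_cm = MR² = (4.3)(0.52)² = 1.1627 kg m^2; centre at d = 0.75 m, so the parallel axis theorem gives I = 1.1627 + (4.3)(0.75)² = 3.5815 kg m^2.
Thin rod: I_cm = (1/12)ML² = (1/12)(3.9)(0.95)² = 0.29331 kg m^2; centre at d = 0.65 m, so the parallel axis theorem gives I = 0.29331 + (3.9)(0.65)² = 1.9411 kg m^2.
Total I = 0.45198 + 2.0192 + 3.5815 + 1.9411 = 7.9937 kg m^2.

7.99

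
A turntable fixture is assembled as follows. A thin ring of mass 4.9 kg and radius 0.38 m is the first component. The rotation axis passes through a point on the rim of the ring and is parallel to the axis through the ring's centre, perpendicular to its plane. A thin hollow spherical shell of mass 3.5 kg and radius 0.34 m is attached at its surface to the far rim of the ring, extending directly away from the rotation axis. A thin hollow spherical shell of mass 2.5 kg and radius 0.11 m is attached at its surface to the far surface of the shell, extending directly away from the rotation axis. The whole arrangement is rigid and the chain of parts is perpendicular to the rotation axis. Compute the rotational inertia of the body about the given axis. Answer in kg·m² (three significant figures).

Thin ring: I_cm = MR² = (4.9)(0.38)² = 0.70756 kg·m²; centre at d = 0.38 m, so the parallel axis theorem gives I = 0.70756 + (4.9)(0.38)² = 1.4151 kg·m².
Spherical shell: I_cm = (2/3)MR² = (2/3)(3.5)(0.34)² = 0.26973 kg·m²; centre at d = 0.38 + 0.38 + 0.34 = 1.1 m, so the parallel axis theorem gives I = 0.26973 + (3.5)(1.1)² = 4.5047 kg·m².
Spherical shell: I_cm = (2/3)MR² = (2/3)(2.5)(0.11)² = 0.020167 kg·m²; centre at d = 0.38 + 0.38 + 0.34 + 0.34 + 0.11 = 1.55 m, so the parallel axis theorem gives I = 0.020167 + (2.5)(1.55)² = 6.0264 kg·m².
Total I = 1.4151 + 4.5047 + 6.0264 = 11.946 kg·m².

11.9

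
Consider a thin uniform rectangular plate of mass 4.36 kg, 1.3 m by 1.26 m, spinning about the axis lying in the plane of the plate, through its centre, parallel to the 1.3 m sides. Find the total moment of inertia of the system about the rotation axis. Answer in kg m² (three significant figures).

0.577

I_cm = (1/12)Mb² = (1/12)(4.36)(1.26)² = 0.57683 kg m²; axis through the centre, so I = 0.57683 kg m².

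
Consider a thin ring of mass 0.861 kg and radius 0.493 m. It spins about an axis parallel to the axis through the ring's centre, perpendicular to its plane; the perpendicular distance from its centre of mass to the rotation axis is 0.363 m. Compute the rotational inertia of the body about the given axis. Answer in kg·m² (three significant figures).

0.323

I_cm = MR² = (0.861)(0.493)² = 0.20927 kg·m²; centre at d = 0.363 m, so the parallel axis theorem gives I = 0.20927 + (0.861)(0.363)² = 0.32272 kg·m².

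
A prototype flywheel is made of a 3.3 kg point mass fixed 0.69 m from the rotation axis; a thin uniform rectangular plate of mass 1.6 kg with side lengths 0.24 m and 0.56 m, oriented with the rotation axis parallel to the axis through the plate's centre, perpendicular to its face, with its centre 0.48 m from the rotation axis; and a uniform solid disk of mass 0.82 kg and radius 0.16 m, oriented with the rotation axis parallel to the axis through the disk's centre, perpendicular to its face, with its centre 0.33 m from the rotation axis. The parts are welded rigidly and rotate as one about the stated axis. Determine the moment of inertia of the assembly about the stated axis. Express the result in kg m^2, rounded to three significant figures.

Point mass: I_cm = 0; centre at d = 0.69 m, so the parallel axis theorem gives I = 0 + (3.3)(0.69)² = 1.5711 kg m^2.
Rectangular plate: I_cm = (1/12)M(a²+b²) = (1/12)(1.6)[(0.24)² + (0.56)²] = 0.049493 kg m^2; centre at d = 0.48 m, so the parallel axis theorem gives I = 0.049493 + (1.6)(0.48)² = 0.41813 kg m^2.
Solid disk: I_cm = (1/2)MR² = (1/2)(0.82)(0.16)² = 0.010496 kg m^2; centre at d = 0.33 m, so the parallel axis theorem gives I = 0.010496 + (0.82)(0.33)² = 0.099794 kg m^2.
Total I = 1.5711 + 0.41813 + 0.099794 = 2.0891 kg m^2.

2.09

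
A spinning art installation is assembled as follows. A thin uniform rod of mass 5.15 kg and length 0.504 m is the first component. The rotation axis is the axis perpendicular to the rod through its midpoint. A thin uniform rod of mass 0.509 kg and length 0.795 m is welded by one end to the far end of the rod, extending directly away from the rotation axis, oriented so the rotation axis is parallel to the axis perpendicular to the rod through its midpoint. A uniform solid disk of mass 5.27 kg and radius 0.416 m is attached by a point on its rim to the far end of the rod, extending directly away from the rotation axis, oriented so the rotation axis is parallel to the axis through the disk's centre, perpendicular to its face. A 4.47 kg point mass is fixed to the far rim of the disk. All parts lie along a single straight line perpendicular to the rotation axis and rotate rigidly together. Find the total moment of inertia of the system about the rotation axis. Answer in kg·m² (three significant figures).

Thin rod: I_cm = (1/12)ML² = (1/12)(5.15)(0.504)² = 0.10902 kg·m²; axis through the centre, so I = 0.10902 kg·m².
Thin rod: I_cm = (1/12)ML² = (1/12)(0.509)(0.795)² = 0.026808 kg·m²; centre at d = 0.252 + 0.3975 = 0.6495 m, so the parallel axis theorem gives I = 0.026808 + (0.509)(0.6495)² = 0.24153 kg·m².
Solid disk: I_cm = (1/2)MR² = (1/2)(5.27)(0.416)² = 0.456 kg·m²; centre at d = 0.252 + 0.3975 + 0.3975 + 0.416 = 1.463 m, so the parallel axis theorem gives I = 0.456 + (5.27)(1.463)² = 11.736 kg·m².
Point mass: I_cm = 0; centre at d = 0.252 + 0.3975 + 0.3975 + 0.416 + 0.416 = 1.879 m, so the parallel axis theorem gives I = 0 + (4.47)(1.879)² = 15.782 kg·m².
Total I = 0.10902 + 0.24153 + 11.736 + 15.782 = 27.868 kg·m².

27.9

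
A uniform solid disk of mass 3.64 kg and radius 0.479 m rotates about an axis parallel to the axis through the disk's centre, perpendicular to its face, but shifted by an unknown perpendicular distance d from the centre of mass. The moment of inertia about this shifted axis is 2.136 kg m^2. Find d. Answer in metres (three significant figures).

0.687

About the centre-of-mass axis, I_cm = (1/2)MR² = (1/2)(3.64)(0.479)² = 0.41758 kg m^2.
Parallel axis theorem: I = I_cm + Md², so Md² = 2.136 − 0.41758 = 1.7184 kg m^2.
d = √(1.7184 / 3.64) = 0.68709 m.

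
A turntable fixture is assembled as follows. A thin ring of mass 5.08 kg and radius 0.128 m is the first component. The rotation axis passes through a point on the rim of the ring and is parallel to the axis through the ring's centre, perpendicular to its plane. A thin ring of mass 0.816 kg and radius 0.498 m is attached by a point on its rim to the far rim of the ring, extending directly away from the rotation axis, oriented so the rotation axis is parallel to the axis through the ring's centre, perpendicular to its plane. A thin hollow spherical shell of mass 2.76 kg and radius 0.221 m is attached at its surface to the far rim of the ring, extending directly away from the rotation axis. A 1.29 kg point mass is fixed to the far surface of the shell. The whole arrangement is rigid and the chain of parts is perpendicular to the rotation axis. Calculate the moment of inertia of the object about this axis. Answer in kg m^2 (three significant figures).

10.6

Thin ring: I_cm = MR² = (5.08)(0.128)² = 0.083231 kg m^2; centre at d = 0.128 m, so the parallel axis theorem gives I = 0.083231 + (5.08)(0.128)² = 0.16646 kg m^2.
Thin ring: I_cm = MR² = (0.816)(0.498)² = 0.20237 kg m^2; centre at d = 0.128 + 0.128 + 0.498 = 0.754 m, so the parallel axis theorem gives I = 0.20237 + (0.816)(0.754)² = 0.66628 kg m^2.
Spherical shell: I_cm = (2/3)MR² = (2/3)(2.76)(0.221)² = 0.089867 kg m^2; centre at d = 0.128 + 0.128 + 0.498 + 0.498 + 0.221 = 1.473 m, so the parallel axis theorem gives I = 0.089867 + (2.76)(1.473)² = 6.0783 kg m^2.
Point mass: I_cm = 0; centre at d = 0.128 + 0.128 + 0.498 + 0.498 + 0.221 + 0.221 = 1.694 m, so the parallel axis theorem gives I = 0 + (1.29)(1.694)² = 3.7018 kg m^2.
Total I = 0.16646 + 0.66628 + 6.0783 + 3.7018 = 10.613 kg m^2.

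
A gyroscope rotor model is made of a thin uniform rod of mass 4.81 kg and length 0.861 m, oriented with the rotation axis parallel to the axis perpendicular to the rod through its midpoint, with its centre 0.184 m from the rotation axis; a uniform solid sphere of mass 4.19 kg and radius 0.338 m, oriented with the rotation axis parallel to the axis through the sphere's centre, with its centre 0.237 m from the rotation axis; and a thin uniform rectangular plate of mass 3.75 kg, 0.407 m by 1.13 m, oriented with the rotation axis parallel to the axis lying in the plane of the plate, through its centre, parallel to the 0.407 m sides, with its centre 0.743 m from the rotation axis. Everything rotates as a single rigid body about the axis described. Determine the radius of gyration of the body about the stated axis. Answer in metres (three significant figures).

0.513

Thin rod: I_cm = (1/12)ML² = (1/12)(4.81)(0.861)² = 0.29715 kg m²; centre at d = 0.184 m, so the parallel axis theorem gives I = 0.29715 + (4.81)(0.184)² = 0.45999 kg m².
Solid sphere: I_cm = (2/5)MR² = (2/5)(4.19)(0.338)² = 0.19147 kg m²; centre at d = 0.237 m, so the parallel axis theorem gives I = 0.19147 + (4.19)(0.237)² = 0.42682 kg m².
Rectangular plate: I_cm = (1/12)Mb² = (1/12)(3.75)(1.13)² = 0.39903 kg m²; centre at d = 0.743 m, so the parallel axis theorem gives I = 0.39903 + (3.75)(0.743)² = 2.4692 kg m².
Total I = 3.356 kg m²; total mass M = 12.75 kg.
k = √(I/M) = √(3.356/12.75) = 0.51305 m.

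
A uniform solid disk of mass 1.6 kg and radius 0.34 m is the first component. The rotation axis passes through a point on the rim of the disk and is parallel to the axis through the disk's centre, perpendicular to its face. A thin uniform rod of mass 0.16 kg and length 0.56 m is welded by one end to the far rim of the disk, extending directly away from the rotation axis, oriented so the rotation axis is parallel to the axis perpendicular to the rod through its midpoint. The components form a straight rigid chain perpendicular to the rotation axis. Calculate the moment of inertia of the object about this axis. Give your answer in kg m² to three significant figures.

0.429

Solid disk: I_cm = (1/2)MR² = (1/2)(1.6)(0.34)² = 0.09248 kg m²; centre at d = 0.34 m, so the parallel axis theorem gives I = 0.09248 + (1.6)(0.34)² = 0.27744 kg m².
Thin rod: I_cm = (1/12)ML² = (1/12)(0.16)(0.56)² = 0.0041813 kg m²; centre at d = 0.34 + 0.34 + 0.28 = 0.96 m, so the parallel axis theorem gives I = 0.0041813 + (0.16)(0.96)² = 0.15164 kg m².
Total I = 0.27744 + 0.15164 = 0.42908 kg m².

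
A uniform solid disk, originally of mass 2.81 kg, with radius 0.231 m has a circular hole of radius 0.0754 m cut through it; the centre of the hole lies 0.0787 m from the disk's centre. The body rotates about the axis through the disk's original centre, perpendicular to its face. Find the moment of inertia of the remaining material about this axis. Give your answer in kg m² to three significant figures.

0.0723

Unpierced body about its centre: I₀ = (1/2)MR² = (1/2)(2.81)(0.231)² = 0.074972 kg m².
The removed disk has mass m = M·(r/R)² = (2.81)(0.0754/0.231)² = 0.29938 kg (same uniform areal density).
Its moment of inertia about the rotation axis (parallel-axis theorem): I_hole = (1/2)mr² + md² = (1/2)(0.29938)(0.0754)² + (0.29938)(0.0787)² = 0.0027053 kg m².
Treating the hole as negative mass, I = I₀ − I_hole = 0.074972 − 0.0027053 = 0.072267 kg m².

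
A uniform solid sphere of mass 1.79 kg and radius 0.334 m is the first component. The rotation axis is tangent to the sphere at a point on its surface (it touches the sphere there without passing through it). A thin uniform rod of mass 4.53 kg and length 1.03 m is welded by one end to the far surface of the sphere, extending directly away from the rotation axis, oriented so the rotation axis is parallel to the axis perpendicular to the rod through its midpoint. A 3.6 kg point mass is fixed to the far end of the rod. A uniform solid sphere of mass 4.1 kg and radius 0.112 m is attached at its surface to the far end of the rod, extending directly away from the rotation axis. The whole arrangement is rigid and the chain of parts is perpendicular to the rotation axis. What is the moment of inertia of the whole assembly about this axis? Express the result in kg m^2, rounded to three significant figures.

Solid sphere: I_cm = (2/5)MR² = (2/5)(1.79)(0.334)² = 0.079874 kg m^2; centre at d = 0.334 m, so the parallel axis theorem gives I = 0.079874 + (1.79)(0.334)² = 0.27956 kg m^2.
Thin rod: I_cm = (1/12)ML² = (1/12)(4.53)(1.03)² = 0.40049 kg m^2; centre at d = 0.334 + 0.334 + 0.515 = 1.183 m, so the parallel axis theorem gives I = 0.40049 + (4.53)(1.183)² = 6.7402 kg m^2.
Point mass: I_cm = 0; centre at d = 0.334 + 0.334 + 0.515 + 0.515 = 1.698 m, so the parallel axis theorem gives I = 0 + (3.6)(1.698)² = 10.38 kg m^2.
Solid sphere: I_cm = (2/5)MR² = (2/5)(4.1)(0.112)² = 0.020572 kg m^2; centre at d = 0.334 + 0.334 + 0.515 + 0.515 + 0.112 = 1.81 m, so the parallel axis theorem gives I = 0.020572 + (4.1)(1.81)² = 13.453 kg m^2.
Total I = 0.27956 + 6.7402 + 10.38 + 13.453 = 30.852 kg m^2.

30.9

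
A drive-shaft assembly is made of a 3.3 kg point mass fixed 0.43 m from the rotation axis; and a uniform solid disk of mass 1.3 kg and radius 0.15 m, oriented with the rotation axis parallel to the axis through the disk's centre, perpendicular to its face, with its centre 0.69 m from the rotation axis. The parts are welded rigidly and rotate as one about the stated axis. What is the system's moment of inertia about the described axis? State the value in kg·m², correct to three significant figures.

1.24

Point mass: I_cm = 0; centre at d = 0.43 m, so the parallel axis theorem gives I = 0 + (3.3)(0.43)² = 0.61017 kg·m².
Solid disk: I_cm = (1/2)MR² = (1/2)(1.3)(0.15)² = 0.014625 kg·m²; centre at d = 0.69 m, so the parallel axis theorem gives I = 0.014625 + (1.3)(0.69)² = 0.63355 kg·m².
Total I = 0.61017 + 0.63355 = 1.2437 kg·m².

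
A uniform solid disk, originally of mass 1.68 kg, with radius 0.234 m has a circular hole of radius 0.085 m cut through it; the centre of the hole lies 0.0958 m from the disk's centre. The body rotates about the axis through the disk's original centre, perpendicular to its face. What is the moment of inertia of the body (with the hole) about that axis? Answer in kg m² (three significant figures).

0.0432

Unpierced body about its centre: I₀ = (1/2)MR² = (1/2)(1.68)(0.234)² = 0.045995 kg m².
The removed disk has mass m = M·(r/R)² = (1.68)(0.085/0.234)² = 0.22167 kg (same uniform areal density).
Its moment of inertia about the rotation axis (parallel-axis theorem): I_hole = (1/2)mr² + md² = (1/2)(0.22167)(0.085)² + (0.22167)(0.0958)² = 0.0028352 kg m².
Treating the hole as negative mass, I = I₀ − I_hole = 0.045995 − 0.0028352 = 0.04316 kg m².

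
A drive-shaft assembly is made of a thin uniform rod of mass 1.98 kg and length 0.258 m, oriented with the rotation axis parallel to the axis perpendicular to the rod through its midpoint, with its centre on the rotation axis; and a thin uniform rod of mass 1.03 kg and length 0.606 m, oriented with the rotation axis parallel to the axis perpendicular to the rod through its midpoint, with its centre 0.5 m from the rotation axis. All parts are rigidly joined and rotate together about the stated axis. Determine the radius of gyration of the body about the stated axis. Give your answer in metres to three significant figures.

0.316

Thin rod: I_cm = (1/12)ML² = (1/12)(1.98)(0.258)² = 0.010983 kg m²; axis through the centre, so I = 0.010983 kg m².
Thin rod: I_cm = (1/12)ML² = (1/12)(1.03)(0.606)² = 0.031521 kg m²; centre at d = 0.5 m, so the parallel axis theorem gives I = 0.031521 + (1.03)(0.5)² = 0.28902 kg m².
Total I = 0.3 kg m²; total mass M = 3.01 kg.
k = √(I/M) = √(0.3/3.01) = 0.3157 m.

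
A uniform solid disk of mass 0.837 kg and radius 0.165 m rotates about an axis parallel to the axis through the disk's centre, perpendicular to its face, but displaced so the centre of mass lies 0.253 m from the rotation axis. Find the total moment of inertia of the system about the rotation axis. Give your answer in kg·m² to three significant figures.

0.0650

I_cm = (1/2)MR² = (1/2)(0.837)(0.165)² = 0.011394 kg·m²; centre at d = 0.253 m, so I = I_cm + Md² gives I = 0.011394 + (0.837)(0.253)² = 0.064969 kg·m².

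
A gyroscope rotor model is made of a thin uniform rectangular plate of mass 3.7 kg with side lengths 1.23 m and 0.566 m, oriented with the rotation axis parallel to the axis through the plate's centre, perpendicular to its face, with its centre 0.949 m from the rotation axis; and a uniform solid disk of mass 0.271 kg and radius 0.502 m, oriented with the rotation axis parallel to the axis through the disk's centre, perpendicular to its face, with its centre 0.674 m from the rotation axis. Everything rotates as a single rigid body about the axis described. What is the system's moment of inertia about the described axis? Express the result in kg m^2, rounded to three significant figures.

4.05

Rectangular plate: I_cm = (1/12)M(a²+b²) = (1/12)(3.7)[(1.23)² + (0.566)²] = 0.56525 kg m^2; centre at d = 0.949 m, so the parallel axis theorem gives I = 0.56525 + (3.7)(0.949)² = 3.8975 kg m^2.
Solid disk: I_cm = (1/2)MR² = (1/2)(0.271)(0.502)² = 0.034147 kg m^2; centre at d = 0.674 m, so the parallel axis theorem gives I = 0.034147 + (0.271)(0.674)² = 0.15726 kg m^2.
Total I = 3.8975 + 0.15726 = 4.0547 kg m^2.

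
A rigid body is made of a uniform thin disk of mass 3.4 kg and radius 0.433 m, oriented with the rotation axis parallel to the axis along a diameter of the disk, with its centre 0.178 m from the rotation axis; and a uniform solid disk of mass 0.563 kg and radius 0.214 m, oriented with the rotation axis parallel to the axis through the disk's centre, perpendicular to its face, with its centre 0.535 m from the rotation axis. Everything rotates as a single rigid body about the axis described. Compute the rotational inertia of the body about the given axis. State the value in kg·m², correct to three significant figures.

Thin disk: I_cm = (1/4)MR² = (1/4)(3.4)(0.433)² = 0.15937 kg·m²; centre at d = 0.178 m, so I = I_cm + Md² gives I = 0.15937 + (3.4)(0.178)² = 0.26709 kg·m².
Solid disk: I_cm = (1/2)MR² = (1/2)(0.563)(0.214)² = 0.012892 kg·m²; centre at d = 0.535 m, so I = I_cm + Md² gives I = 0.012892 + (0.563)(0.535)² = 0.17404 kg·m².
Total I = 0.26709 + 0.17404 = 0.44113 kg·m².

0.441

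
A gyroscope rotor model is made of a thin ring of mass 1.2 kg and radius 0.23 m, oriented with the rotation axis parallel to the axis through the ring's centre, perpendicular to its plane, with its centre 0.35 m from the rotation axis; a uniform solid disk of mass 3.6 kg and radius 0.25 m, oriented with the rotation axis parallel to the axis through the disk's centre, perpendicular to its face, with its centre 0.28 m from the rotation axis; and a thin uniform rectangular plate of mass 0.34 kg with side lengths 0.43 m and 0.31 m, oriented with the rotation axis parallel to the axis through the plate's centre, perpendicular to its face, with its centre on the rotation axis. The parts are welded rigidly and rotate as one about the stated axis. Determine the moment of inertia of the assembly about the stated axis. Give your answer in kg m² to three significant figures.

0.613

Thin ring: I_cm = MR² = (1.2)(0.23)² = 0.06348 kg m²; centre at d = 0.35 m, so I = I_cm + Md² gives I = 0.06348 + (1.2)(0.35)² = 0.21048 kg m².
Solid disk: I_cm = (1/2)MR² = (1/2)(3.6)(0.25)² = 0.1125 kg m²; centre at d = 0.28 m, so I = I_cm + Md² gives I = 0.1125 + (3.6)(0.28)² = 0.39474 kg m².
Rectangular plate: I_cm = (1/12)M(a²+b²) = (1/12)(0.34)[(0.43)² + (0.31)²] = 0.0079617 kg m²; axis through the centre, so I = 0.0079617 kg m².
Total I = 0.21048 + 0.39474 + 0.0079617 = 0.61318 kg m².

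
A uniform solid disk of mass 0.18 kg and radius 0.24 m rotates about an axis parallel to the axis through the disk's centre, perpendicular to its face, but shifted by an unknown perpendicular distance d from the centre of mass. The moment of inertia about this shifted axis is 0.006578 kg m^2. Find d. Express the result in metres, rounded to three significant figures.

0.0880

About the centre-of-mass axis, I_cm = (1/2)MR² = (1/2)(0.18)(0.24)² = 0.005184 kg m^2.
Parallel axis theorem: I = I_cm + Md², so Md² = 0.006578 − 0.005184 = 0.001394 kg m^2.
d = √(0.001394 / 0.18) = 0.088003 m.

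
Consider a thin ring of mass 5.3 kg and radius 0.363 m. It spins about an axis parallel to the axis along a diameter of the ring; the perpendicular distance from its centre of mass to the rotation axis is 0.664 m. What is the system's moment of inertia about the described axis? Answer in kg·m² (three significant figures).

2.69

I_cm = (1/2)MR² = (1/2)(5.3)(0.363)² = 0.34919 kg·m²; centre at d = 0.664 m, so I = I_cm + Md² gives I = 0.34919 + (5.3)(0.664)² = 2.6859 kg·m².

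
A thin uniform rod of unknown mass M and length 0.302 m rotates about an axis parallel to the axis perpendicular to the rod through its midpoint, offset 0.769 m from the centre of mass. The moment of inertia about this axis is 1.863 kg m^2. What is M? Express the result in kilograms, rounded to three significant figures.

3.11

I = I_cm + Md² = (1/12)ML² + Md² = M·[0.0833333·(0.302)² + (0.769)²] = M·0.59896.
So M = 1.863 / 0.59896 = 3.1104 kg.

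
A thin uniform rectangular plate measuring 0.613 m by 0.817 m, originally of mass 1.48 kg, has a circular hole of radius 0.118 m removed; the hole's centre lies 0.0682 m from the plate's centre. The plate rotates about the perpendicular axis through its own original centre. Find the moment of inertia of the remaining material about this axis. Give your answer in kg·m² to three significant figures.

Unpierced body about its centre: I₀ = (1/12)M(a²+b²) = (1/12)(1.48)[(0.613)² + (0.817)²] = 0.12867 kg·m².
The removed disk has mass m = M·πr²/(ab) = (1.48)·π(0.118)²/(0.613·0.817) = 0.12927 kg (same uniform areal density).
Its moment of inertia about the rotation axis (parallel-axis theorem): I_hole = (1/2)mr² + md² = (1/2)(0.12927)(0.118)² + (0.12927)(0.0682)² = 0.0015012 kg·m².
Treating the hole as negative mass, I = I₀ − I_hole = 0.12867 − 0.0015012 = 0.12717 kg·m².

0.127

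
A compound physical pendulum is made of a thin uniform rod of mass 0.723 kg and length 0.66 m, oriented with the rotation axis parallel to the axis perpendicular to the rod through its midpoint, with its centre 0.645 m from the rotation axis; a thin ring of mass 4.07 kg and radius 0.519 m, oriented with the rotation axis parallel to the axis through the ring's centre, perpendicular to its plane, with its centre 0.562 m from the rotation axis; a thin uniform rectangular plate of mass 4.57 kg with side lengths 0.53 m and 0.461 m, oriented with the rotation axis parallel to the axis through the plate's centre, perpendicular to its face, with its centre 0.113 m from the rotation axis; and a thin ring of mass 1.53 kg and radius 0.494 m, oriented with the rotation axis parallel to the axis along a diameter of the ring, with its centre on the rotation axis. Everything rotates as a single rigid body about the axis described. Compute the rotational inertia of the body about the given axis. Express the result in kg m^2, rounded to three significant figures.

3.14

Thin rod: I_cm = (1/12)ML² = (1/12)(0.723)(0.66)² = 0.026245 kg m^2; centre at d = 0.645 m, so the parallel axis theorem gives I = 0.026245 + (0.723)(0.645)² = 0.32703 kg m^2.
Thin ring: I_cm = MR² = (4.07)(0.519)² = 1.0963 kg m^2; centre at d = 0.562 m, so the parallel axis theorem gives I = 1.0963 + (4.07)(0.562)² = 2.3818 kg m^2.
Rectangular plate: I_cm = (1/12)M(a²+b²) = (1/12)(4.57)[(0.53)² + (0.461)²] = 0.18791 kg m^2; centre at d = 0.113 m, so the parallel axis theorem gives I = 0.18791 + (4.57)(0.113)² = 0.24627 kg m^2.
Thin ring: I_cm = (1/2)MR² = (1/2)(1.53)(0.494)² = 0.18669 kg m^2; axis through the centre, so I = 0.18669 kg m^2.
Total I = 0.32703 + 2.3818 + 0.24627 + 0.18669 = 3.1418 kg m^2.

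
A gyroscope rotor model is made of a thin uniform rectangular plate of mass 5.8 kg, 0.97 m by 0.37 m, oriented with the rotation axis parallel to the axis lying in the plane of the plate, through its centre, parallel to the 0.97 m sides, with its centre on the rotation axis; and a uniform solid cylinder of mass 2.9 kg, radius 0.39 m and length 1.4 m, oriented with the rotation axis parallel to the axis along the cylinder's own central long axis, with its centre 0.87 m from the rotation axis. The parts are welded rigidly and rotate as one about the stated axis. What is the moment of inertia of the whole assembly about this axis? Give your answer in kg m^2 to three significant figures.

Rectangular plate: I_cm = (1/12)Mb² = (1/12)(5.8)(0.37)² = 0.066168 kg m^2; axis through the centre, so I = 0.066168 kg m^2.
Solid cylinder: I_cm = (1/2)MR² = (1/2)(2.9)(0.39)² = 0.22055 kg m^2; centre at d = 0.87 m, so I = I_cm + Md² gives I = 0.22055 + (2.9)(0.87)² = 2.4156 kg m^2.
Total I = 0.066168 + 2.4156 = 2.4817 kg m^2.

2.48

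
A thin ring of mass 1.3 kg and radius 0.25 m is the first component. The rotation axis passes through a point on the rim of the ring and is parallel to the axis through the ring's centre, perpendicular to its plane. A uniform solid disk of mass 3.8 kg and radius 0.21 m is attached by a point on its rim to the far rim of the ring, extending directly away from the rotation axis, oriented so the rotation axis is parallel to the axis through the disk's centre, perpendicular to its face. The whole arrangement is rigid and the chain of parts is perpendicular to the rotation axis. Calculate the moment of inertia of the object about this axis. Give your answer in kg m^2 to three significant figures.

Thin ring: I_cm = MR² = (1.3)(0.25)² = 0.08125 kg m^2; centre at d = 0.25 m, so I = I_cm + Md² gives I = 0.08125 + (1.3)(0.25)² = 0.1625 kg m^2.
Solid disk: I_cm = (1/2)MR² = (1/2)(3.8)(0.21)² = 0.08379 kg m^2; centre at d = 0.25 + 0.25 + 0.21 = 0.71 m, so I = I_cm + Md² gives I = 0.08379 + (3.8)(0.71)² = 1.9994 kg m^2.
Total I = 0.1625 + 1.9994 = 2.1619 kg m^2.

2.16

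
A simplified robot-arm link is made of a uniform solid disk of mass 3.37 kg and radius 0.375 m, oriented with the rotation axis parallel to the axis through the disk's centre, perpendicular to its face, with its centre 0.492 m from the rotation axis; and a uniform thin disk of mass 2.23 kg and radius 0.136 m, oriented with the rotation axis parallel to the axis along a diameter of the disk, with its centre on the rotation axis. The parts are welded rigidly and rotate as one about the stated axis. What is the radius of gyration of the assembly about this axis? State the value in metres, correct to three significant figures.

Solid disk: I_cm = (1/2)MR² = (1/2)(3.37)(0.375)² = 0.23695 kg·m²; centre at d = 0.492 m, so I = I_cm + Md² gives I = 0.23695 + (3.37)(0.492)² = 1.0527 kg·m².
Thin disk: I_cm = (1/4)MR² = (1/4)(2.23)(0.136)² = 0.010312 kg·m²; axis through the centre, so I = 0.010312 kg·m².
Total I = 1.063 kg·m²; total mass M = 5.6 kg.
k = √(I/M) = √(1.063/5.6) = 0.43569 m.

0.436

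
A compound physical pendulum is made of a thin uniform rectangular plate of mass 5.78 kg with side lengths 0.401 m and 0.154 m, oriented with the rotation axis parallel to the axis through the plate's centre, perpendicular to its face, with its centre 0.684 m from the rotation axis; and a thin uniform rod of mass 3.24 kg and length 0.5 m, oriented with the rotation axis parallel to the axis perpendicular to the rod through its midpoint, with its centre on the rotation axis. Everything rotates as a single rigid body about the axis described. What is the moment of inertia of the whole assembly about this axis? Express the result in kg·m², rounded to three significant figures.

Rectangular plate: I_cm = (1/12)M(a²+b²) = (1/12)(5.78)[(0.401)² + (0.154)²] = 0.088876 kg·m²; centre at d = 0.684 m, so the parallel axis theorem gives I = 0.088876 + (5.78)(0.684)² = 2.7931 kg·m².
Thin rod: I_cm = (1/12)ML² = (1/12)(3.24)(0.5)² = 0.0675 kg·m²; axis through the centre, so I = 0.0675 kg·m².
Total I = 2.7931 + 0.0675 = 2.8606 kg·m².

2.86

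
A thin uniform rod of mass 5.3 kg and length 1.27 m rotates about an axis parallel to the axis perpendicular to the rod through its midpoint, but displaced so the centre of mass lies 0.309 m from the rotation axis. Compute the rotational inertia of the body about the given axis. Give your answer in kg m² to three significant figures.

1.22

I_cm = (1/12)ML² = (1/12)(5.3)(1.27)² = 0.71236 kg m²; centre at d = 0.309 m, so I = I_cm + Md² gives I = 0.71236 + (5.3)(0.309)² = 1.2184 kg m².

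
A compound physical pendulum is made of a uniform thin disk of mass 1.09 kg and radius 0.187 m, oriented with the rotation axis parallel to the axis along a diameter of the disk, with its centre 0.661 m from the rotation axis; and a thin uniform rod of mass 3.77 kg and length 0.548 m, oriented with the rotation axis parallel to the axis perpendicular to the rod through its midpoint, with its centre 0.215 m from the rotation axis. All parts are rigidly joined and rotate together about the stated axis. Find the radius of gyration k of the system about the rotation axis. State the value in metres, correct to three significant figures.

0.394

Thin disk: I_cm = (1/4)MR² = (1/4)(1.09)(0.187)² = 0.0095291 kg·m²; centre at d = 0.661 m, so the parallel axis theorem gives I = 0.0095291 + (1.09)(0.661)² = 0.48577 kg·m².
Thin rod: I_cm = (1/12)ML² = (1/12)(3.77)(0.548)² = 0.094346 kg·m²; centre at d = 0.215 m, so the parallel axis theorem gives I = 0.094346 + (3.77)(0.215)² = 0.26861 kg·m².
Total I = 0.75439 kg·m²; total mass M = 4.86 kg.
k = √(I/M) = √(0.75439/4.86) = 0.39398 m.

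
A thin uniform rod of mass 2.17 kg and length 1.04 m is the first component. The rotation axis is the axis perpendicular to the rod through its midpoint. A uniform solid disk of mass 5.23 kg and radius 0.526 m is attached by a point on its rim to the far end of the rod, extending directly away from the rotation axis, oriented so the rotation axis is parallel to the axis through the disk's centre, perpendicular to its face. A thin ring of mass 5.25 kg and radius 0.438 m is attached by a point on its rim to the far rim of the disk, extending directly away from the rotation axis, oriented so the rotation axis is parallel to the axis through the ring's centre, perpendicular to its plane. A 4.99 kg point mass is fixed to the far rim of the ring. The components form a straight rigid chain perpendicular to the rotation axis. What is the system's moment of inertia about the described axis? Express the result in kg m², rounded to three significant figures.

Thin rod: I_cm = (1/12)ML² = (1/12)(2.17)(1.04)² = 0.19559 kg m²; axis through the centre, so I = 0.19559 kg m².
Solid disk: I_cm = (1/2)MR² = (1/2)(5.23)(0.526)² = 0.72351 kg m²; centre at d = 0.52 + 0.526 = 1.046 m, so the parallel axis theorem gives I = 0.72351 + (5.23)(1.046)² = 6.4457 kg m².
Thin ring: I_cm = MR² = (5.25)(0.438)² = 1.0072 kg m²; centre at d = 0.52 + 0.526 + 0.526 + 0.438 = 2.01 m, so the parallel axis theorem gives I = 1.0072 + (5.25)(2.01)² = 22.218 kg m².
Point mass: I_cm = 0; centre at d = 0.52 + 0.526 + 0.526 + 0.438 + 0.438 = 2.448 m, so the parallel axis theorem gives I = 0 + (4.99)(2.448)² = 29.904 kg m².
Total I = 0.19559 + 6.4457 + 22.218 + 29.904 = 58.763 kg m².

58.8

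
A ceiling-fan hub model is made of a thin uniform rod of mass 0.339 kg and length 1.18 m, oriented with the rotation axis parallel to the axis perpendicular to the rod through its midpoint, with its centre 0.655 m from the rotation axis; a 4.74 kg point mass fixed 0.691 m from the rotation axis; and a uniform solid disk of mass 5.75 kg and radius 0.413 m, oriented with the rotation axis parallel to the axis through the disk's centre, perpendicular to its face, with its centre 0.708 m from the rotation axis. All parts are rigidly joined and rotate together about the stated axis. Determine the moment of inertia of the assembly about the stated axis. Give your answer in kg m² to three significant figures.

Thin rod: I_cm = (1/12)ML² = (1/12)(0.339)(1.18)² = 0.039335 kg m²; centre at d = 0.655 m, so the parallel axis theorem gives I = 0.039335 + (0.339)(0.655)² = 0.18477 kg m².
Point mass: I_cm = 0; centre at d = 0.691 m, so the parallel axis theorem gives I = 0 + (4.74)(0.691)² = 2.2633 kg m².
Solid disk: I_cm = (1/2)MR² = (1/2)(5.75)(0.413)² = 0.49039 kg m²; centre at d = 0.708 m, so the parallel axis theorem gives I = 0.49039 + (5.75)(0.708)² = 3.3727 kg m².
Total I = 0.18477 + 2.2633 + 3.3727 = 5.8207 kg m².

5.82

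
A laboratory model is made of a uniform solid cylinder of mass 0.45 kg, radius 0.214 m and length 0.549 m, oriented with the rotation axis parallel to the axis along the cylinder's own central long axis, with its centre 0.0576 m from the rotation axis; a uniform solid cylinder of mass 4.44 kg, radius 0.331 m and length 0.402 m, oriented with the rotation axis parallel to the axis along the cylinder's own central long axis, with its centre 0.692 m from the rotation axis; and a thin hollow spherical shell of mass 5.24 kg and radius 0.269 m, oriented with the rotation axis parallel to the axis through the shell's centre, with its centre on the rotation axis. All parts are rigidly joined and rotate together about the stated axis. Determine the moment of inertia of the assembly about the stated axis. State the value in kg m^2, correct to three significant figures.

Solid cylinder: I_cm = (1/2)MR² = (1/2)(0.45)(0.214)² = 0.010304 kg m^2; centre at d = 0.0576 m, so the parallel axis theorem gives I = 0.010304 + (0.45)(0.0576)² = 0.011797 kg m^2.
Solid cylinder: I_cm = (1/2)MR² = (1/2)(4.44)(0.331)² = 0.24323 kg m^2; centre at d = 0.692 m, so the parallel axis theorem gives I = 0.24323 + (4.44)(0.692)² = 2.3694 kg m^2.
Spherical shell: I_cm = (2/3)MR² = (2/3)(5.24)(0.269)² = 0.25278 kg m^2; axis through the centre, so I = 0.25278 kg m^2.
Total I = 0.011797 + 2.3694 + 0.25278 = 2.634 kg m^2.

2.63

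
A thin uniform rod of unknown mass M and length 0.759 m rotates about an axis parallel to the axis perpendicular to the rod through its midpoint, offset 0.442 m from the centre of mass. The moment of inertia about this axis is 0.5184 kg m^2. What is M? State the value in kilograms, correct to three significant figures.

I = I_cm + Md² = (1/12)ML² + Md² = M·[0.0833333·(0.759)² + (0.442)²] = M·0.24337.
So M = 0.5184 / 0.24337 = 2.1301 kg.

2.13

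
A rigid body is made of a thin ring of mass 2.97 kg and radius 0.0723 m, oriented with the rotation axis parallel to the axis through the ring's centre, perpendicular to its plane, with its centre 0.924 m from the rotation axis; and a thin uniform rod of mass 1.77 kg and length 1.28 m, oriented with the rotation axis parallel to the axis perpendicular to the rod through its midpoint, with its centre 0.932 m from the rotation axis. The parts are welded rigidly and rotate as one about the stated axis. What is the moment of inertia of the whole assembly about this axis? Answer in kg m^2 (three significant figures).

Thin ring: I_cm = MR² = (2.97)(0.0723)² = 0.015525 kg m^2; centre at d = 0.924 m, so the parallel axis theorem gives I = 0.015525 + (2.97)(0.924)² = 2.5512 kg m^2.
Thin rod: I_cm = (1/12)ML² = (1/12)(1.77)(1.28)² = 0.24166 kg m^2; centre at d = 0.932 m, so the parallel axis theorem gives I = 0.24166 + (1.77)(0.932)² = 1.7791 kg m^2.
Total I = 2.5512 + 1.7791 = 4.3304 kg m^2.

4.33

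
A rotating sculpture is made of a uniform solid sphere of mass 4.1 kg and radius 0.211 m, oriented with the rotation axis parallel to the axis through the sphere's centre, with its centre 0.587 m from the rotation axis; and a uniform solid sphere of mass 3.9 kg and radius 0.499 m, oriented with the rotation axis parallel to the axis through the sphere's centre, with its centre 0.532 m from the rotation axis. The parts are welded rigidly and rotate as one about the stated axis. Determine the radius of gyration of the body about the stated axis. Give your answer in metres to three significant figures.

0.610

Solid sphere: I_cm = (2/5)MR² = (2/5)(4.1)(0.211)² = 0.073014 kg·m²; centre at d = 0.587 m, so the parallel axis theorem gives I = 0.073014 + (4.1)(0.587)² = 1.4857 kg·m².
Solid sphere: I_cm = (2/5)MR² = (2/5)(3.9)(0.499)² = 0.38844 kg·m²; centre at d = 0.532 m, so the parallel axis theorem gives I = 0.38844 + (3.9)(0.532)² = 1.4922 kg·m².
Total I = 2.978 kg·m²; total mass M = 8 kg.
k = √(I/M) = √(2.978/8) = 0.61012 m.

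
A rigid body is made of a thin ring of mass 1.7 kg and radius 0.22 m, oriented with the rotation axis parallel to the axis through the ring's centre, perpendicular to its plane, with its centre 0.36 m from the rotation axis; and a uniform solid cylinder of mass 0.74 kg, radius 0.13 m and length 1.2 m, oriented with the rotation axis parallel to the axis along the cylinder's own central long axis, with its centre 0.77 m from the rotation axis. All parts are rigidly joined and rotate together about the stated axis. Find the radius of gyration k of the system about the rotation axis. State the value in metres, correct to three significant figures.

Thin ring: I_cm = MR² = (1.7)(0.22)² = 0.08228 kg m²; centre at d = 0.36 m, so the parallel axis theorem gives I = 0.08228 + (1.7)(0.36)² = 0.3026 kg m².
Solid cylinder: I_cm = (1/2)MR² = (1/2)(0.74)(0.13)² = 0.006253 kg m²; centre at d = 0.77 m, so the parallel axis theorem gives I = 0.006253 + (0.74)(0.77)² = 0.445 kg m².
Total I = 0.7476 kg m²; total mass M = 2.44 kg.
k = √(I/M) = √(0.7476/2.44) = 0.55353 m.

0.554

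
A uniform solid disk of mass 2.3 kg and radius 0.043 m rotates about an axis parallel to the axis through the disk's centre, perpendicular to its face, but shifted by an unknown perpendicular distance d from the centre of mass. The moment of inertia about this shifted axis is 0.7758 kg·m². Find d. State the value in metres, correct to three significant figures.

0.580

About the centre-of-mass axis, I_cm = (1/2)MR² = (1/2)(2.3)(0.043)² = 0.0021263 kg·m².
Parallel axis theorem: I = I_cm + Md², so Md² = 0.7758 − 0.0021263 = 0.77367 kg·m².
d = √(0.77367 / 2.3) = 0.57998 m.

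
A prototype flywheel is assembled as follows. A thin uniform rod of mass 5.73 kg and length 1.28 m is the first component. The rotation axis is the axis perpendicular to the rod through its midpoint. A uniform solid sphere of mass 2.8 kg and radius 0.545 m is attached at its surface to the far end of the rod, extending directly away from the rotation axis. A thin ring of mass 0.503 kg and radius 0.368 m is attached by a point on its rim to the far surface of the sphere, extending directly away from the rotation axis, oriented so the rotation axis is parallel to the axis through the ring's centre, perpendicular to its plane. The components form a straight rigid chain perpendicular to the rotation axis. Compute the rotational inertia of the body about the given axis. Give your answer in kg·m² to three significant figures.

7.33

Thin rod: I_cm = (1/12)ML² = (1/12)(5.73)(1.28)² = 0.78234 kg·m²; axis through the centre, so I = 0.78234 kg·m².
Solid sphere: I_cm = (2/5)MR² = (2/5)(2.8)(0.545)² = 0.33267 kg·m²; centre at d = 0.64 + 0.545 = 1.185 m, so the parallel axis theorem gives I = 0.33267 + (2.8)(1.185)² = 4.2645 kg·m².
Thin ring: I_cm = MR² = (0.503)(0.368)² = 0.068118 kg·m²; centre at d = 0.64 + 0.545 + 0.545 + 0.368 = 2.098 m, so the parallel axis theorem gives I = 0.068118 + (0.503)(2.098)² = 2.2821 kg·m².
Total I = 0.78234 + 4.2645 + 2.2821 = 7.329 kg·m².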